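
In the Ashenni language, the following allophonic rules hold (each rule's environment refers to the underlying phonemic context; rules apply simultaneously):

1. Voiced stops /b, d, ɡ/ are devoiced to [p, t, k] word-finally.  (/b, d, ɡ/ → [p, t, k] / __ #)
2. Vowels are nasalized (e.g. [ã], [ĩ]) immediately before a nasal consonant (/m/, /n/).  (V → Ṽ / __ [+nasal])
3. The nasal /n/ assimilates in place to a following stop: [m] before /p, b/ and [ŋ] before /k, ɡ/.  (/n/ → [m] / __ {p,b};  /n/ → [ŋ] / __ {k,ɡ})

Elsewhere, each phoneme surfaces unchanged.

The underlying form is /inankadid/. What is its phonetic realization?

[ĩnãŋkadit]

/i/ meets the environment for rule 2 (before a nasal consonant) → [ĩ].
/n/ (between /i/ and /a/): rule 3 targets it, but not before a labial or velar stop → unchanged [n].
/a/ (between /n/ and /n/) occurs before a nasal consonant → [ã] by rule 2.
/n/ (between /a/ and /k/): before a labial or velar stop, so rule 3 applies → [ŋ].
/k/ (between /n/ and /a/): no rule targets it → [k].
/a/ (between /k/ and /d/): rule 2 targets it, but not before a nasal consonant → unchanged [a].
/d/ (between /a/ and /i/): rule 1 targets it, but not word-finally → unchanged [d].
/i/ — between /d/ and /d/; rule 2 does not apply here → [i].
/d/ — word-final, word-finally — surfaces as [t] (rule 1).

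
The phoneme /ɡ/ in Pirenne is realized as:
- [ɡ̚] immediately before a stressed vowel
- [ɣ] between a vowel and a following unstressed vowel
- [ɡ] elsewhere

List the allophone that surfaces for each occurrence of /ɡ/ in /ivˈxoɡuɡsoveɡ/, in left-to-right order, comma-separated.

[ɣ], [ɡ], [ɡ]

Occurrence 1 (position 5): between a vowel and a following unstressed vowel → [ɣ].
Occurrence 2 (position 7): no conditioning environment matches → elsewhere allophone [ɡ].
Occurrence 3 (position 12): no conditioning environment matches → elsewhere allophone [ɡ].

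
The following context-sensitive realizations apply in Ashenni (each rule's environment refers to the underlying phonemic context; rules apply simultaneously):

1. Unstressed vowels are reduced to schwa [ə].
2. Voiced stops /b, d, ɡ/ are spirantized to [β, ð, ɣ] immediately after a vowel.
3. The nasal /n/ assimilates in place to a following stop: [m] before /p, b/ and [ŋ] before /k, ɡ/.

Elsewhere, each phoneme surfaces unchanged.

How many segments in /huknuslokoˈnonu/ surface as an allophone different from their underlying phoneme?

5

Segments that undergo a rule: /u/ → [ə] (rule 1); /u/ → [ə] (rule 1); /o/ → [ə] (rule 1); /o/ → [ə] (rule 1); /u/ → [ə] (rule 1).
All other segments surface unchanged.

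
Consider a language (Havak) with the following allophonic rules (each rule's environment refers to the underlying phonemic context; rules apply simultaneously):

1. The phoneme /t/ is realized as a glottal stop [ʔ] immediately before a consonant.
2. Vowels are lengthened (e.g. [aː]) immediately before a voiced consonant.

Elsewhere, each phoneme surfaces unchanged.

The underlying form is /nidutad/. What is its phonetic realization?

[niːdutaːd]

/n/ — not in any rule's target class → [n].
/i/ (between /n/ and /d/): before a voiced consonant, so rule 2 applies → [iː].
/d/ (between /i/ and /u/): no rule targets it → [d].
/u/ (between /d/ and /t/) fails the environment for rule 2, so it stays [u].
/t/ (between /u/ and /a/): rule 1 targets it, but not immediately before a consonant → unchanged [t].
/a/ (between /t/ and /d/) occurs before a voiced consonant → [aː] by rule 2.
/d/ (word-final): no rule targets it → [d].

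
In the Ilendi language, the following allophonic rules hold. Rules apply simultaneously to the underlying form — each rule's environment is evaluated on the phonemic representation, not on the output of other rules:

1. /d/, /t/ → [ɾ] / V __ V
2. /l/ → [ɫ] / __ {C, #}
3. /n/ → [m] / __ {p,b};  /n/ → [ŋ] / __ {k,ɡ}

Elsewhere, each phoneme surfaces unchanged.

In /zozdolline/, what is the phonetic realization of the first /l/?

[ɫ]

/l/ — between /o/ and /l/, word-finally or immediately before a consonant — surfaces as [ɫ] (rule 2).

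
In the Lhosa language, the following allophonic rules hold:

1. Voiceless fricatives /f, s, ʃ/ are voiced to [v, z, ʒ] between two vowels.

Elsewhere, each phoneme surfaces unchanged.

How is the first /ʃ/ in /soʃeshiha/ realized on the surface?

[ʒ]

/ʃ/ meets the environment for rule 1 (between two vowels) → [ʒ].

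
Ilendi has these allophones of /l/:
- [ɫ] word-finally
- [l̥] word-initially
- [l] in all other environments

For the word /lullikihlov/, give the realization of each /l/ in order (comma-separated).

[l̥], [l], [l], [l]

Occurrence 1 (position 1): word-initially → [l̥].
Occurrence 2 (position 3): no conditioning environment matches → elsewhere allophone [l].
Occurrence 3 (position 4): no conditioning environment matches → elsewhere allophone [l].
Occurrence 4 (position 9): no conditioning environment matches → elsewhere allophone [l].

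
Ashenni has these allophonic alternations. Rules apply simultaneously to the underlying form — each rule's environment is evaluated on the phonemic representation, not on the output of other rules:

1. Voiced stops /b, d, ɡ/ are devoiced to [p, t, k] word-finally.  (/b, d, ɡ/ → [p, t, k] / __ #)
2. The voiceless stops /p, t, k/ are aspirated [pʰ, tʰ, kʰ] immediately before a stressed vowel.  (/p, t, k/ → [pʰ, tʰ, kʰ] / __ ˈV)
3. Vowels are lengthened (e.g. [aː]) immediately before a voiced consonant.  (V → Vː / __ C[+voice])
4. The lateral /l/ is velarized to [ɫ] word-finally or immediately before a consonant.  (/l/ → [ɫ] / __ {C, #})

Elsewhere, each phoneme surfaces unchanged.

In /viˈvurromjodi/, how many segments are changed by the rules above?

Segments that undergo a rule: /i/ → [iː] (rule 3); /u/ → [uː] (rule 3); /o/ → [oː] (rule 3); /o/ → [oː] (rule 3).
All other segments surface unchanged.

4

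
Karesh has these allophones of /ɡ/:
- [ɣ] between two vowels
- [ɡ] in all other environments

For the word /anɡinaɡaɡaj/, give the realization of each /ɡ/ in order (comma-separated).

Occurrence 1 (position 3): no conditioning environment matches → elsewhere allophone [ɡ].
Occurrence 2 (position 7): between two vowels → [ɣ].
Occurrence 3 (position 9): between two vowels → [ɣ].

[ɡ], [ɣ], [ɣ]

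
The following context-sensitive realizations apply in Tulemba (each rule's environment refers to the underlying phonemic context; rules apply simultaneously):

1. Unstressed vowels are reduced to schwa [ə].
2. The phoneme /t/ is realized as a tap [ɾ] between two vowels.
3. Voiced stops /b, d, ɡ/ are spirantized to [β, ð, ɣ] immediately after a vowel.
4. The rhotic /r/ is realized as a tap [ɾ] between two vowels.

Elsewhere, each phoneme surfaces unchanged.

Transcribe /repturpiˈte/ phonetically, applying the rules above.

/r/ (word-initial) fails the environment for rule 4, so it stays [r].
/e/ (between /r/ and /p/) occurs in an unstressed syllable → [ə] by rule 1.
/t/ (between /p/ and /u/): rule 2 targets it, but not between two vowels → unchanged [t].
/u/ — between /t/ and /r/, in an unstressed syllable — surfaces as [ə] (rule 1).
/r/ (between /u/ and /p/): rule 4 targets it, but not between two vowels → unchanged [r].
/i/ — between /p/ and /t/, in an unstressed syllable — surfaces as [ə] (rule 1).
Rule 2 applies to /t/ (between /i/ and /e/: between two vowels) → [ɾ].
/e/ (word-final): rule 1 targets it, but not in an unstressed syllable → unchanged [e].

[rəptərpəˈɾe]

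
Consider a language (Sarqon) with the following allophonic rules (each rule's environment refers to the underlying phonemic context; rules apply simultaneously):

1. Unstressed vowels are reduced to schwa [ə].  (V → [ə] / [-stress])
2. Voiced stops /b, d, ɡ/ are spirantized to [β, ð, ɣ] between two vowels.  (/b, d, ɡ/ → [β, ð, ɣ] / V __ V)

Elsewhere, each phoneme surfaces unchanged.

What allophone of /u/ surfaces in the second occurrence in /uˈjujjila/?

[u]

/u/ — between /j/ and /j/; rule 1 does not apply here → [u].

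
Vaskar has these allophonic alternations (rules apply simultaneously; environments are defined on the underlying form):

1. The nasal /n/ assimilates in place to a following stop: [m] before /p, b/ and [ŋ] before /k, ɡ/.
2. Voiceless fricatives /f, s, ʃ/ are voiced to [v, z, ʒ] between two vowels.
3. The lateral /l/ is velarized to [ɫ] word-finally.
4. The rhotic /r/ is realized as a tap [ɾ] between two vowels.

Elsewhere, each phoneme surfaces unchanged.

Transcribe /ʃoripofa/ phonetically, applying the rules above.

/ʃ/ (word-initial) fails the environment for rule 2, so it stays [ʃ].
/o/ — not in any rule's target class → [o].
/r/ meets the environment for rule 4 (between two vowels) → [ɾ].
/i/ stays [i].
/p/ stays [p].
/o/ — not in any rule's target class → [o].
Rule 2 applies to /f/ (between /o/ and /a/: between two vowels) → [v].
/a/ stays [a].

[ʃoɾipova]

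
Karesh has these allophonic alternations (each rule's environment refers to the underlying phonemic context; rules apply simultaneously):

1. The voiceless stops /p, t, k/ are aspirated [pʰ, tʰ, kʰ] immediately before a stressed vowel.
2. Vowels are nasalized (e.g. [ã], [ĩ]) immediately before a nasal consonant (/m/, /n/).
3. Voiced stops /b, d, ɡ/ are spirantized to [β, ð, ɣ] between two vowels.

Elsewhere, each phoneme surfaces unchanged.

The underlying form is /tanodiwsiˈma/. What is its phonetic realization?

/t/ (word-initial) is in the target of rule 1 but the environment (immediately before a stressed vowel) is not met → [t].
/a/ meets the environment for rule 2 (before a nasal consonant) → [ã].
/n/ — not in any rule's target class → [n].
/o/ — between /n/ and /d/; rule 2 does not apply here → [o].
Rule 3 applies to /d/ (between /o/ and /i/: between two vowels) → [ð].
/i/ — between /d/ and /w/; rule 2 does not apply here → [i].
/w/ stays [w].
/s/ — not in any rule's target class → [s].
/i/ (between /s/ and /m/): before a nasal consonant, so rule 2 applies → [ĩ].
/m/ (between /i/ and /a/): no rule targets it → [m].
/a/ (word-final) fails the environment for rule 2, so it stays [a].

[tãnoðiwsĩˈma]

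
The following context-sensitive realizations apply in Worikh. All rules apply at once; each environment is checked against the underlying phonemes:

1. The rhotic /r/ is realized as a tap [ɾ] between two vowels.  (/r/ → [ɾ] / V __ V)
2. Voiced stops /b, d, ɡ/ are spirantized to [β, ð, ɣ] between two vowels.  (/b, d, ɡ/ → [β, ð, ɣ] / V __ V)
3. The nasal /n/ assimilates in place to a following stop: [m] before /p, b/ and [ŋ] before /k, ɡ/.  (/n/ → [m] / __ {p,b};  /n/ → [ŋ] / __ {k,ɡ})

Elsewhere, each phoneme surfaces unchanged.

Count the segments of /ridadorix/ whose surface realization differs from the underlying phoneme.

Segments that undergo a rule: /d/ → [ð] (rule 2); /d/ → [ð] (rule 2); /r/ → [ɾ] (rule 1).
All other segments surface unchanged.

3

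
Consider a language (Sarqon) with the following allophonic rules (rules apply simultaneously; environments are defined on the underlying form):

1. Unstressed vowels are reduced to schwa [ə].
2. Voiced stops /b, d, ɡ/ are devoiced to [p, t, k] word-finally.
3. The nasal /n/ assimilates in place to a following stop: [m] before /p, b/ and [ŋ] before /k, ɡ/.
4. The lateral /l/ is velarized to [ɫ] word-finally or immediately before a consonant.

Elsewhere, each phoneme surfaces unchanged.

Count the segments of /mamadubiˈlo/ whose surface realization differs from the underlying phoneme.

4

Segments that undergo a rule: /a/ → [ə] (rule 1); /a/ → [ə] (rule 1); /u/ → [ə] (rule 1); /i/ → [ə] (rule 1).
All other segments surface unchanged.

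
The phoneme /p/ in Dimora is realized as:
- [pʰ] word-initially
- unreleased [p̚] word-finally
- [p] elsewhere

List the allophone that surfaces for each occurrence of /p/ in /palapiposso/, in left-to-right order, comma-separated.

Occurrence 1 (position 1): word-initially → [pʰ].
Occurrence 2 (position 5): no conditioning environment matches → elsewhere allophone [p].
Occurrence 3 (position 7): no conditioning environment matches → elsewhere allophone [p].

[pʰ], [p], [p]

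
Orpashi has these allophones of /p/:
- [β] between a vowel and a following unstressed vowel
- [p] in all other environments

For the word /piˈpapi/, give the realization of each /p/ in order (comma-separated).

Occurrence 1 (position 1): no conditioning environment matches → elsewhere allophone [p].
Occurrence 2 (position 3): no conditioning environment matches → elsewhere allophone [p].
Occurrence 3 (position 5): between a vowel and a following unstressed vowel → [β].

[p], [p], [β]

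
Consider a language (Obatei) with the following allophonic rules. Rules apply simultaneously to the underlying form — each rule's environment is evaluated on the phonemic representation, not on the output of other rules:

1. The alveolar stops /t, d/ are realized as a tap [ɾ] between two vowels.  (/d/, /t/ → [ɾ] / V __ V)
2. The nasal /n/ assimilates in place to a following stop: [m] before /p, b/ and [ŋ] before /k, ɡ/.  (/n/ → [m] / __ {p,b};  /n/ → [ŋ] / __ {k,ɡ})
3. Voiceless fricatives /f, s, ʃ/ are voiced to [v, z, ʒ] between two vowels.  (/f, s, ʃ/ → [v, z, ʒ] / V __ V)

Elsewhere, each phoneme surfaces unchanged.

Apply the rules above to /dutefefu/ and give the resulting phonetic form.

/d/ (word-initial) fails the environment for rule 1, so it stays [d].
/u/ stays [u].
/t/ — between /u/ and /e/, between two vowels — surfaces as [ɾ] (rule 1).
/e/ (between /t/ and /f/): no rule targets it → [e].
/f/ (between /e/ and /e/): between two vowels, so rule 3 applies → [v].
/e/ stays [e].
/f/ meets the environment for rule 3 (between two vowels) → [v].
/u/ (word-final): no rule targets it → [u].

[duɾevevu]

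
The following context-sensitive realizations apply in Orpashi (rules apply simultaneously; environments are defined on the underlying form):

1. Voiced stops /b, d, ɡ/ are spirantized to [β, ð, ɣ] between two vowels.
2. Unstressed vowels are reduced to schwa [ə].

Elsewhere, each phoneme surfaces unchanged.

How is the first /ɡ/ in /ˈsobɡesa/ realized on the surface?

/ɡ/ (between /b/ and /e/): rule 1 targets it, but not between two vowels → unchanged [ɡ].

[ɡ]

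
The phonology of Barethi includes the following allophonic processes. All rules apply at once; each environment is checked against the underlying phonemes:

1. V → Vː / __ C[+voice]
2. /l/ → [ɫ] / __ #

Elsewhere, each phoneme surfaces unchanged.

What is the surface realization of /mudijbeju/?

[muːdiːjbeːju]

/m/ stays [m].
/u/ (between /m/ and /d/): before a voiced consonant, so rule 1 applies → [uː].
/d/ — not in any rule's target class → [d].
Rule 1 applies to /i/ (between /d/ and /j/: before a voiced consonant) → [iː].
/j/ (between /i/ and /b/) is unaffected → [j].
/b/ stays [b].
/e/ meets the environment for rule 1 (before a voiced consonant) → [eː].
/j/ (between /e/ and /u/) is unaffected → [j].
/u/ (word-final) fails the environment for rule 1, so it stays [u].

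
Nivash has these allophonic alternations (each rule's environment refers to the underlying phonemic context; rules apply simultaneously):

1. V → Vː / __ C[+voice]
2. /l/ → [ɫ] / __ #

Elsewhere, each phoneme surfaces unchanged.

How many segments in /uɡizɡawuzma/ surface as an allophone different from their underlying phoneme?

Segments that undergo a rule: /u/ → [uː] (rule 1); /i/ → [iː] (rule 1); /a/ → [aː] (rule 1); /u/ → [uː] (rule 1).
All other segments surface unchanged.

4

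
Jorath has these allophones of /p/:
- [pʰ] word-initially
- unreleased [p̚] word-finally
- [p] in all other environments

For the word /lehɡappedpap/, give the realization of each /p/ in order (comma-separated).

Occurrence 1 (position 6): no conditioning environment matches → elsewhere allophone [p].
Occurrence 2 (position 7): no conditioning environment matches → elsewhere allophone [p].
Occurrence 3 (position 10): no conditioning environment matches → elsewhere allophone [p].
Occurrence 4 (position 12): word-finally → [p̚].

[p], [p], [p], [p̚]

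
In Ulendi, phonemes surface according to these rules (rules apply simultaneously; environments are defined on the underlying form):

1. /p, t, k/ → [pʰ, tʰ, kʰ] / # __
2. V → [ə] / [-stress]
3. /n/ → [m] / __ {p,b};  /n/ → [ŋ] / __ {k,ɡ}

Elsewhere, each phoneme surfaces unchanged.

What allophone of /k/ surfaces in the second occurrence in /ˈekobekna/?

/k/ (between /e/ and /n/): rule 1 targets it, but not word-initially → unchanged [k].

[k]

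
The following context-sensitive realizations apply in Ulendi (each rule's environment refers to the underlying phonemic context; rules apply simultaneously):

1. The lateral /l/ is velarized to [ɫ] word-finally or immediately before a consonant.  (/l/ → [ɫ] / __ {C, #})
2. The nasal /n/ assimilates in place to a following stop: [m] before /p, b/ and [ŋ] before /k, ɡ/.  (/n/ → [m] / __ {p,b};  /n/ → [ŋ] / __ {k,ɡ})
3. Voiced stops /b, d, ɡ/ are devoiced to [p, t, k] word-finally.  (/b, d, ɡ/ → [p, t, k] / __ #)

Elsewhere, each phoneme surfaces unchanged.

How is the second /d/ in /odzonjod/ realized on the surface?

[t]

/d/ — word-final, word-finally — surfaces as [t] (rule 3).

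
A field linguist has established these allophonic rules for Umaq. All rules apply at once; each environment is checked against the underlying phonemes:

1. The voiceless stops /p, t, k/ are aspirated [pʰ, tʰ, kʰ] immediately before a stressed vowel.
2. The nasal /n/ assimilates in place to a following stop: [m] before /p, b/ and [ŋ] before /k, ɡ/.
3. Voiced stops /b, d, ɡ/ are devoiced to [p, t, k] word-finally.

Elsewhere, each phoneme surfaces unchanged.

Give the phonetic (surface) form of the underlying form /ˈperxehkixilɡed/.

[ˈpʰerxehkixilɡet]

/p/ (word-initial): immediately before a stressed vowel, so rule 1 applies → [pʰ].
/k/ — between /h/ and /i/; rule 1 does not apply here → [k].
/ɡ/ (between /l/ and /e/) fails the environment for rule 3, so it stays [ɡ].
Rule 3 applies to /d/ (word-final: word-finally) → [t].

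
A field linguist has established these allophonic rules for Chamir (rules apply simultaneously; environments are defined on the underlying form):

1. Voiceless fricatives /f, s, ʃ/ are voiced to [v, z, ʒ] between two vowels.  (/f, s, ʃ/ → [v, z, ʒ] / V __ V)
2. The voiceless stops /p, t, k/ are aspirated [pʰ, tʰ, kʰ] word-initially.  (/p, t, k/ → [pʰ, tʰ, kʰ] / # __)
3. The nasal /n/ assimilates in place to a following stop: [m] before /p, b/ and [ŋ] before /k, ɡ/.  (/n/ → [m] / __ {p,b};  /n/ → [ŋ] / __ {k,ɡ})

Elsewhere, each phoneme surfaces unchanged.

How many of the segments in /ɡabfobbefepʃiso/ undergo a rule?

Segments that undergo a rule: /f/ → [v] (rule 1); /s/ → [z] (rule 1).
All other segments surface unchanged.

2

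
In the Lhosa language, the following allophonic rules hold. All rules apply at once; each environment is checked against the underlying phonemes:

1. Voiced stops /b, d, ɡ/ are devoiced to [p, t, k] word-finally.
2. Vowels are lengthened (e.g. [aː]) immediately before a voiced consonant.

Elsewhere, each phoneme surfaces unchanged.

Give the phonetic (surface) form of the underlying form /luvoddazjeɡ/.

[luːvoːddaːzjeːk]

/l/ stays [l].
/u/ meets the environment for rule 2 (before a voiced consonant) → [uː].
/v/ stays [v].
/o/ (between /v/ and /d/): before a voiced consonant, so rule 2 applies → [oː].
/d/ (between /o/ and /d/) fails the environment for rule 1, so it stays [d].
/d/ (between /d/ and /a/) is in the target of rule 1 but the environment (word-finally) is not met → [d].
/a/ (between /d/ and /z/) occurs before a voiced consonant → [aː] by rule 2.
/z/ (between /a/ and /j/): no rule targets it → [z].
/j/ — not in any rule's target class → [j].
/e/ — between /j/ and /ɡ/, before a voiced consonant — surfaces as [eː] (rule 2).
/ɡ/ (word-final): word-finally, so rule 1 applies → [k].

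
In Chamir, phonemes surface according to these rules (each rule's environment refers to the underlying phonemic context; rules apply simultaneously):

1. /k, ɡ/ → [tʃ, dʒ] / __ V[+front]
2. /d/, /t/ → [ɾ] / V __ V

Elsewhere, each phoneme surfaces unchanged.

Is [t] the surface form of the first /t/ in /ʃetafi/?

Rule 2 applies to /t/ (between /e/ and /a/: between two vowels) → [ɾ].
The actual realization is [ɾ], not [t].

No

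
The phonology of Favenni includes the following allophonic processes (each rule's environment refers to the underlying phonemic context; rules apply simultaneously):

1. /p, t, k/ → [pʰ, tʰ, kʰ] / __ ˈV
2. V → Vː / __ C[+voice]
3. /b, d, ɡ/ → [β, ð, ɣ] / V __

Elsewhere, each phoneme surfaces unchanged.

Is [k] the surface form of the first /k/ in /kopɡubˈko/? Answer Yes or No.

Yes

/k/ — word-initial; rule 1 does not apply here → [k].
The actual realization is [k], which matches [k].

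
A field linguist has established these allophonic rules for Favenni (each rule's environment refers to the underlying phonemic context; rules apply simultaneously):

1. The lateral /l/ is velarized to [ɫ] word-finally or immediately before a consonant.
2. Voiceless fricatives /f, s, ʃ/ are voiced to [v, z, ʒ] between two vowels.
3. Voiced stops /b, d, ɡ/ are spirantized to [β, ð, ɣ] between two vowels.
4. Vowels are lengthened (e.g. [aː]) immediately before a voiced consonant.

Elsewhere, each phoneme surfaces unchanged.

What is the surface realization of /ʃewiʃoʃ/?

/ʃ/ (word-initial) is in the target of rule 2 but the environment (between two vowels) is not met → [ʃ].
/e/ (between /ʃ/ and /w/): before a voiced consonant, so rule 4 applies → [eː].
/w/ stays [w].
/i/ — between /w/ and /ʃ/; rule 4 does not apply here → [i].
/ʃ/ — between /i/ and /o/, between two vowels — surfaces as [ʒ] (rule 2).
/o/ (between /ʃ/ and /ʃ/) is in the target of rule 4 but the environment (before a voiced consonant) is not met → [o].
/ʃ/ — word-final; rule 2 does not apply here → [ʃ].

[ʃeːwiʒoʃ]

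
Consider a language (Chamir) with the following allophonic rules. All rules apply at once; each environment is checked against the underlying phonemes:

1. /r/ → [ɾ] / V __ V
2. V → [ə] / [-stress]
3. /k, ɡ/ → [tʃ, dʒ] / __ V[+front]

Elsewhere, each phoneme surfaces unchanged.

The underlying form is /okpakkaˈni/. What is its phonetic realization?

/o/ meets the environment for rule 2 (in an unstressed syllable) → [ə].
/k/ — between /o/ and /p/; rule 3 does not apply here → [k].
/a/ (between /p/ and /k/) occurs in an unstressed syllable → [ə] by rule 2.
/k/ — between /a/ and /k/; rule 3 does not apply here → [k].
/k/ (between /k/ and /a/): rule 3 targets it, but not before a front vowel → unchanged [k].
/a/ meets the environment for rule 2 (in an unstressed syllable) → [ə].
/i/ (word-final) is in the target of rule 2 but the environment (in an unstressed syllable) is not met → [i].

[əkpəkkəˈni]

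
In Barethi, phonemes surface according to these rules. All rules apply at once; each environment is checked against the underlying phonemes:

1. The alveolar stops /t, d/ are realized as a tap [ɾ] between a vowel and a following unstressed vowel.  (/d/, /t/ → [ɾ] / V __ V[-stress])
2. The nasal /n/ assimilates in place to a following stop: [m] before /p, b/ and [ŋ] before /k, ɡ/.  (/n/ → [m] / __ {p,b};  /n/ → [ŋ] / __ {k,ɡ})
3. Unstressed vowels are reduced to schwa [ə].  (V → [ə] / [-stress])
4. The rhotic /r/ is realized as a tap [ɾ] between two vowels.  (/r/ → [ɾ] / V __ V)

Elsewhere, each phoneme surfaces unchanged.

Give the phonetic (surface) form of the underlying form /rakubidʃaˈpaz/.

/r/ (word-initial): rule 4 targets it, but not between two vowels → unchanged [r].
/a/ (between /r/ and /k/): in an unstressed syllable, so rule 3 applies → [ə].
/k/ (between /a/ and /u/): no rule targets it → [k].
/u/ meets the environment for rule 3 (in an unstressed syllable) → [ə].
/b/ (between /u/ and /i/) is unaffected → [b].
/i/ meets the environment for rule 3 (in an unstressed syllable) → [ə].
/d/ (between /i/ and /ʃ/): rule 1 targets it, but not between a vowel and a following unstressed vowel → unchanged [d].
/ʃ/ — not in any rule's target class → [ʃ].
Rule 3 applies to /a/ (between /ʃ/ and /p/: in an unstressed syllable) → [ə].
/p/ stays [p].
/a/ — between /p/ and /z/; rule 3 does not apply here → [a].
/z/ (word-final): no rule targets it → [z].

[rəkəbədʃəˈpaz]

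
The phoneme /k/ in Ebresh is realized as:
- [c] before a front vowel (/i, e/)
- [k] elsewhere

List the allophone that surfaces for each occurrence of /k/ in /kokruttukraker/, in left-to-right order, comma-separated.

[k], [k], [k], [c]

Occurrence 1 (position 1): no conditioning environment matches → elsewhere allophone [k].
Occurrence 2 (position 3): no conditioning environment matches → elsewhere allophone [k].
Occurrence 3 (position 9): no conditioning environment matches → elsewhere allophone [k].
Occurrence 4 (position 12): before a front vowel → [c].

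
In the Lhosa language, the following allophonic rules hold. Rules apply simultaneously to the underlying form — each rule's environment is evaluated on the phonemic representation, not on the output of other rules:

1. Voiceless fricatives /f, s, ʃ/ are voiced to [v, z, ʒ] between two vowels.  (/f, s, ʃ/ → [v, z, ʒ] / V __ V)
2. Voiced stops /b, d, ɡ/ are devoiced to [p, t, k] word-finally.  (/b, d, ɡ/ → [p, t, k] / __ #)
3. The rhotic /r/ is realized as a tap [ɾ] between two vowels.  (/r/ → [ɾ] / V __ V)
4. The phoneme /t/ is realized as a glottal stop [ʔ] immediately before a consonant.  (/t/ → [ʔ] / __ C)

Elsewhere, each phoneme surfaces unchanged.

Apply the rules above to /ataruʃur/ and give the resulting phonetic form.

[ataɾuʒur]

/a/ (word-initial): no rule targets it → [a].
/t/ (between /a/ and /a/) is in the target of rule 4 but the environment (immediately before a consonant) is not met → [t].
/a/ stays [a].
/r/ (between /a/ and /u/) occurs between two vowels → [ɾ] by rule 3.
/u/ (between /r/ and /ʃ/) is unaffected → [u].
/ʃ/ — between /u/ and /u/, between two vowels — surfaces as [ʒ] (rule 1).
/u/ stays [u].
/r/ (word-final) fails the environment for rule 3, so it stays [r].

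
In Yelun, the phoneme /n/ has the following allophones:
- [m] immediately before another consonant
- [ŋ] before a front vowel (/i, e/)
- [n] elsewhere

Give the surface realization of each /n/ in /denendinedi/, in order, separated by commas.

[ŋ], [m], [ŋ]

Occurrence 1 (position 3): before a front vowel (/i, e/) → [ŋ].
Occurrence 2 (position 5): immediately before another consonant → [m].
Occurrence 3 (position 8): before a front vowel (/i, e/) → [ŋ].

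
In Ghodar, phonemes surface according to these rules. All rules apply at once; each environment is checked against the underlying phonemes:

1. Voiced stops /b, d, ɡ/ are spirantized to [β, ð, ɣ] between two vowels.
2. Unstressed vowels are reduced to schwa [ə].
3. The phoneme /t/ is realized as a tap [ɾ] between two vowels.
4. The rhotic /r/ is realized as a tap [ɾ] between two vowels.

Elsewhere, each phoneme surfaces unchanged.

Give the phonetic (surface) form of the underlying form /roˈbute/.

[rəˈβuɾə]

/r/ (word-initial): rule 4 targets it, but not between two vowels → unchanged [r].
Rule 2 applies to /o/ (between /r/ and /b/: in an unstressed syllable) → [ə].
/b/ — between /o/ and /u/, between two vowels — surfaces as [β] (rule 1).
/u/ (between /b/ and /t/) is in the target of rule 2 but the environment (in an unstressed syllable) is not met → [u].
/t/ (between /u/ and /e/) occurs between two vowels → [ɾ] by rule 3.
/e/ meets the environment for rule 2 (in an unstressed syllable) → [ə].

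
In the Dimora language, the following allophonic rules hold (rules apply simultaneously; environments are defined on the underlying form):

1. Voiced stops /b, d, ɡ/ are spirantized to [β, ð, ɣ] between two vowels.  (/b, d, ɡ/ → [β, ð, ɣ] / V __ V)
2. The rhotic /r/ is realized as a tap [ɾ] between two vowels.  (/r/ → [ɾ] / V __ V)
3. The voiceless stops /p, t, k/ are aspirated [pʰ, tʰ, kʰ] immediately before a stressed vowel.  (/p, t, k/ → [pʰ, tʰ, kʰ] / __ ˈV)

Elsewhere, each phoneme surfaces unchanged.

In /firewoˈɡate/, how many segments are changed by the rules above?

Segments that undergo a rule: /r/ → [ɾ] (rule 2); /ɡ/ → [ɣ] (rule 1).
All other segments surface unchanged.

2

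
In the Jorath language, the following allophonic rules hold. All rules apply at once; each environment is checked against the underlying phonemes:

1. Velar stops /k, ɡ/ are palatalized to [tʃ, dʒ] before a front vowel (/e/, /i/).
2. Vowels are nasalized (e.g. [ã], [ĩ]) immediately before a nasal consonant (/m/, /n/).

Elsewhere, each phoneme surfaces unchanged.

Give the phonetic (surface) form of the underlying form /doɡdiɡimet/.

[doɡdidʒĩmet]

/d/ (word-initial): no rule targets it → [d].
/o/ (between /d/ and /ɡ/) is in the target of rule 2 but the environment (before a nasal consonant) is not met → [o].
/ɡ/ — between /o/ and /d/; rule 1 does not apply here → [ɡ].
/d/ (between /ɡ/ and /i/): no rule targets it → [d].
/i/ (between /d/ and /ɡ/): rule 2 targets it, but not before a nasal consonant → unchanged [i].
/ɡ/ meets the environment for rule 1 (before a front vowel) → [dʒ].
/i/ — between /ɡ/ and /m/, before a nasal consonant — surfaces as [ĩ] (rule 2).
/m/ (between /i/ and /e/): no rule targets it → [m].
/e/ (between /m/ and /t/) fails the environment for rule 2, so it stays [e].
/t/ — not in any rule's target class → [t].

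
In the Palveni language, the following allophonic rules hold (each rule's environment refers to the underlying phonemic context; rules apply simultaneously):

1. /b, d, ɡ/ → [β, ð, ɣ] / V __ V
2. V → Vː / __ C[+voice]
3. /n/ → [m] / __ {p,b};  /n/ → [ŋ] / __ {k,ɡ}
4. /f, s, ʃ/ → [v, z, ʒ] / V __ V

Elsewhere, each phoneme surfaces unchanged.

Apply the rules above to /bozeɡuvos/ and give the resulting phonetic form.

[boːzeːɣuːvos]

/b/ — word-initial; rule 1 does not apply here → [b].
/o/ meets the environment for rule 2 (before a voiced consonant) → [oː].
/e/ — between /z/ and /ɡ/, before a voiced consonant — surfaces as [eː] (rule 2).
/ɡ/ (between /e/ and /u/): between two vowels, so rule 1 applies → [ɣ].
/u/ — between /ɡ/ and /v/, before a voiced consonant — surfaces as [uː] (rule 2).
/o/ (between /v/ and /s/) fails the environment for rule 2, so it stays [o].
/s/ — word-final; rule 4 does not apply here → [s].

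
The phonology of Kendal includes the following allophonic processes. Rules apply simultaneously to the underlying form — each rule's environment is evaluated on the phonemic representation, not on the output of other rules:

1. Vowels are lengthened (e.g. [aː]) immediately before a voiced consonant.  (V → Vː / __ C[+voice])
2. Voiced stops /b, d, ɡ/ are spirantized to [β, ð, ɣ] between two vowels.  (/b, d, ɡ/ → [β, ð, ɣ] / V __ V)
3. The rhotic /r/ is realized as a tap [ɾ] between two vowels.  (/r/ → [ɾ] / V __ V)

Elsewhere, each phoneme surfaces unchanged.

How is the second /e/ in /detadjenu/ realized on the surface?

[eː]

/e/ — between /j/ and /n/, before a voiced consonant — surfaces as [eː] (rule 1).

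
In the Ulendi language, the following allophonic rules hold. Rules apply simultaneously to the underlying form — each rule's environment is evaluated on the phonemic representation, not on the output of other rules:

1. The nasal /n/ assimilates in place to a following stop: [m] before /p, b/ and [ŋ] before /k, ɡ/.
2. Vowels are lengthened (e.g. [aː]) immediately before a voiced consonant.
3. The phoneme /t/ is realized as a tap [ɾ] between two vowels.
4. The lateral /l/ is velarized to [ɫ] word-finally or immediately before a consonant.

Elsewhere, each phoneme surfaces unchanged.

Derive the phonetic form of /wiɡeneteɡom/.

/w/ (word-initial): no rule targets it → [w].
/i/ — between /w/ and /ɡ/, before a voiced consonant — surfaces as [iː] (rule 2).
/ɡ/ (between /i/ and /e/): no rule targets it → [ɡ].
/e/ meets the environment for rule 2 (before a voiced consonant) → [eː].
/n/ (between /e/ and /e/) fails the environment for rule 1, so it stays [n].
/e/ — between /n/ and /t/; rule 2 does not apply here → [e].
/t/ meets the environment for rule 3 (between two vowels) → [ɾ].
/e/ (between /t/ and /ɡ/): before a voiced consonant, so rule 2 applies → [eː].
/ɡ/ stays [ɡ].
Rule 2 applies to /o/ (between /ɡ/ and /m/: before a voiced consonant) → [oː].
/m/ (word-final): no rule targets it → [m].

[wiːɡeːneɾeːɡoːm]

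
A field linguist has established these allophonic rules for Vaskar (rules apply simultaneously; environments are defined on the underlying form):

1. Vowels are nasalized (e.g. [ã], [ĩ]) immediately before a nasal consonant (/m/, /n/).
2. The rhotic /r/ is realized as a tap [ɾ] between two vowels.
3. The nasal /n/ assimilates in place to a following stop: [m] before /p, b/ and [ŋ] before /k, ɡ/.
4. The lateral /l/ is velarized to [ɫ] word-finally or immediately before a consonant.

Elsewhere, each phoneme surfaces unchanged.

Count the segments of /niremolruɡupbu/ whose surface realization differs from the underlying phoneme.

3

Segments that undergo a rule: /r/ → [ɾ] (rule 2); /e/ → [ẽ] (rule 1); /l/ → [ɫ] (rule 4).
All other segments surface unchanged.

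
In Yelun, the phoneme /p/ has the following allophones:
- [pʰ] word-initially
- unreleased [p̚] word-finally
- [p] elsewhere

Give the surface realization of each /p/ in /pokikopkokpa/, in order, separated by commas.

Occurrence 1 (position 1): word-initially → [pʰ].
Occurrence 2 (position 7): no conditioning environment matches → elsewhere allophone [p].
Occurrence 3 (position 11): no conditioning environment matches → elsewhere allophone [p].

[pʰ], [p], [p]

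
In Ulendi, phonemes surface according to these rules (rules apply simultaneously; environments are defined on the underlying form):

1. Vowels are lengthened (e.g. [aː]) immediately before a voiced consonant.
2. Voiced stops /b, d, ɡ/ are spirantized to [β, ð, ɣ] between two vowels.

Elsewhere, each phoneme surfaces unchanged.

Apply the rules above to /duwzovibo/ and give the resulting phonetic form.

/d/ — word-initial; rule 2 does not apply here → [d].
/u/ — between /d/ and /w/, before a voiced consonant — surfaces as [uː] (rule 1).
/w/ (between /u/ and /z/) is unaffected → [w].
/z/ (between /w/ and /o/) is unaffected → [z].
Rule 1 applies to /o/ (between /z/ and /v/: before a voiced consonant) → [oː].
/v/ — not in any rule's target class → [v].
/i/ (between /v/ and /b/) occurs before a voiced consonant → [iː] by rule 1.
Rule 2 applies to /b/ (between /i/ and /o/: between two vowels) → [β].
/o/ — word-final; rule 1 does not apply here → [o].

[duːwzoːviːβo]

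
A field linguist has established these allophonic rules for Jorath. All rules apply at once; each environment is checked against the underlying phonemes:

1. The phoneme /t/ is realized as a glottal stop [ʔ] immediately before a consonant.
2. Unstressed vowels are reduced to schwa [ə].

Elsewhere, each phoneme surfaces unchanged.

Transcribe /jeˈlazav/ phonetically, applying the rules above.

[jəˈlazəv]

/j/ (word-initial) is unaffected → [j].
/e/ (between /j/ and /l/): in an unstressed syllable, so rule 2 applies → [ə].
/l/ stays [l].
/a/ (between /l/ and /z/): rule 2 targets it, but not in an unstressed syllable → unchanged [a].
/z/ stays [z].
Rule 2 applies to /a/ (between /z/ and /v/: in an unstressed syllable) → [ə].
/v/ stays [v].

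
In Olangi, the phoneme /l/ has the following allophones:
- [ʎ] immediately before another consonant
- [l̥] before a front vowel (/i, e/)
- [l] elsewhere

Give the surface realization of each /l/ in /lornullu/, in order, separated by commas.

[l], [ʎ], [l]

Occurrence 1 (position 1): no conditioning environment matches → elsewhere allophone [l].
Occurrence 2 (position 6): immediately before another consonant → [ʎ].
Occurrence 3 (position 7): no conditioning environment matches → elsewhere allophone [l].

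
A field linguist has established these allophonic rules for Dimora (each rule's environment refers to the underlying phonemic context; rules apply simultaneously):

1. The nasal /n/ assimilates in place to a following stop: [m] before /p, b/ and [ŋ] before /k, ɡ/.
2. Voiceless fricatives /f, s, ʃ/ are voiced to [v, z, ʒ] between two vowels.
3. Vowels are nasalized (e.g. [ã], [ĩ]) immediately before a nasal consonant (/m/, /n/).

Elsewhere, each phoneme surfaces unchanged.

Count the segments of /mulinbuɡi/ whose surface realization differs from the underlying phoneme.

2

Segments that undergo a rule: /i/ → [ĩ] (rule 3); /n/ → [m] (rule 1).
All other segments surface unchanged.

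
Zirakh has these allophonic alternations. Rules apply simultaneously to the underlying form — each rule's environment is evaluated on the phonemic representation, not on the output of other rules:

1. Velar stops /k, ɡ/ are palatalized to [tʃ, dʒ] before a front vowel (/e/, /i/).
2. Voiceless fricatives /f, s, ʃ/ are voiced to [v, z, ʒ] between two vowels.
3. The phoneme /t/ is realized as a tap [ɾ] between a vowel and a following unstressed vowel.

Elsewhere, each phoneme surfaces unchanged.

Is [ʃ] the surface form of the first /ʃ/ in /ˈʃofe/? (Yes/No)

/ʃ/ (word-initial) is in the target of rule 2 but the environment (between two vowels) is not met → [ʃ].
The actual realization is [ʃ], which matches [ʃ].

Yes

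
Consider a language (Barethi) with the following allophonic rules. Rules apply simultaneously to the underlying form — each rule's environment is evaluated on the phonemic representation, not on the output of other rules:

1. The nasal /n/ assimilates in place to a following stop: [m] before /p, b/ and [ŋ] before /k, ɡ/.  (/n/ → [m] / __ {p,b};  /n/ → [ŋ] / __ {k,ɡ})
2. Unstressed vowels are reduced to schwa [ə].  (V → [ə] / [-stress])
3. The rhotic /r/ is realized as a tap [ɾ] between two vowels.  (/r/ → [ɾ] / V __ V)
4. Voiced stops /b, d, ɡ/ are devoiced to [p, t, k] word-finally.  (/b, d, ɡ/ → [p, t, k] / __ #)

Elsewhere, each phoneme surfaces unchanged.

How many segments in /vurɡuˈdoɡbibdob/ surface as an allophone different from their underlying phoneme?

Segments that undergo a rule: /u/ → [ə] (rule 2); /u/ → [ə] (rule 2); /i/ → [ə] (rule 2); /o/ → [ə] (rule 2); /b/ → [p] (rule 4).
All other segments surface unchanged.

5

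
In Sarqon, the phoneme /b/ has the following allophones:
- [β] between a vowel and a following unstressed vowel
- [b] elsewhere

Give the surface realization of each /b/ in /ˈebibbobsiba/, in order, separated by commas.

[β], [b], [b], [b], [β]

Occurrence 1 (position 2): between a vowel and a following unstressed vowel → [β].
Occurrence 2 (position 4): no conditioning environment matches → elsewhere allophone [b].
Occurrence 3 (position 5): no conditioning environment matches → elsewhere allophone [b].
Occurrence 4 (position 7): no conditioning environment matches → elsewhere allophone [b].
Occurrence 5 (position 10): between a vowel and a following unstressed vowel → [β].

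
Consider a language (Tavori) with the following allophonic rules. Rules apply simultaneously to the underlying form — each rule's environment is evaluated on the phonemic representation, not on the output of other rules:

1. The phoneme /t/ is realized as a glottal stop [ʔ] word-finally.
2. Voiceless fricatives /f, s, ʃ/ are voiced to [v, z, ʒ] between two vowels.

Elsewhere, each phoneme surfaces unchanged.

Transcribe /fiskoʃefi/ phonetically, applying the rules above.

[fiskoʒevi]

/f/ (word-initial): rule 2 targets it, but not between two vowels → unchanged [f].
/i/ stays [i].
/s/ (between /i/ and /k/) fails the environment for rule 2, so it stays [s].
/k/ (between /s/ and /o/): no rule targets it → [k].
/o/ stays [o].
/ʃ/ (between /o/ and /e/) occurs between two vowels → [ʒ] by rule 2.
/e/ stays [e].
/f/ (between /e/ and /i/): between two vowels, so rule 2 applies → [v].
/i/ — not in any rule's target class → [i].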